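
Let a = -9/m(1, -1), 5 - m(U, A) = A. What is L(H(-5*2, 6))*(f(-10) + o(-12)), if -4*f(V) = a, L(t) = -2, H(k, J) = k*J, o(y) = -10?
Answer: 77/4 ≈ 19.250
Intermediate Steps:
H(k, J) = J*k
m(U, A) = 5 - A
a = -3/2 (a = -9/(5 - 1*(-1)) = -9/(5 + 1) = -9/6 = -9*⅙ = -3/2 ≈ -1.5000)
f(V) = 3/8 (f(V) = -¼*(-3/2) = 3/8)
L(H(-5*2, 6))*(f(-10) + o(-12)) = -2*(3/8 - 10) = -2*(-77/8) = 77/4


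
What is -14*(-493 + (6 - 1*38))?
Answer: 7350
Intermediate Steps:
-14*(-493 + (6 - 1*38)) = -14*(-493 + (6 - 38)) = -14*(-493 - 32) = -14*(-525) = 7350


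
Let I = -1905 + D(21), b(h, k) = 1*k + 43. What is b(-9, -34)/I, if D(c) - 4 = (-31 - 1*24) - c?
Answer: -3/659 ≈ -0.0045523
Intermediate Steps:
D(c) = -51 - c (D(c) = 4 + ((-31 - 1*24) - c) = 4 + ((-31 - 24) - c) = 4 + (-55 - c) = -51 - c)
b(h, k) = 43 + k (b(h, k) = k + 43 = 43 + k)
I = -1977 (I = -1905 + (-51 - 1*21) = -1905 + (-51 - 21) = -1905 - 72 = -1977)
b(-9, -34)/I = (43 - 34)/(-1977) = 9*(-1/1977) = -3/659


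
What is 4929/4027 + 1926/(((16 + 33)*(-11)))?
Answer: -5099271/2170553 ≈ -2.3493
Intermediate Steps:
4929/4027 + 1926/(((16 + 33)*(-11))) = 4929*(1/4027) + 1926/((49*(-11))) = 4929/4027 + 1926/(-539) = 4929/4027 + 1926*(-1/539) = 4929/4027 - 1926/539 = -5099271/2170553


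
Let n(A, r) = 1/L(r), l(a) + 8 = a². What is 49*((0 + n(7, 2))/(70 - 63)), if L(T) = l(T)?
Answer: -7/4 ≈ -1.7500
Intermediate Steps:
l(a) = -8 + a²
L(T) = -8 + T²
n(A, r) = 1/(-8 + r²)
49*((0 + n(7, 2))/(70 - 63)) = 49*((0 + 1/(-8 + 2²))/(70 - 63)) = 49*((0 + 1/(-8 + 4))/7) = 49*((0 + 1/(-4))*(⅐)) = 49*((0 - ¼)*(⅐)) = 49*(-¼*⅐) = 49*(-1/28) = -7/4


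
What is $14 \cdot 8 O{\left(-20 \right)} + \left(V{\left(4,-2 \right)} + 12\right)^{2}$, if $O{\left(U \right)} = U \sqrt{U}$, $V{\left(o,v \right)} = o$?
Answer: $256 - 4480 i \sqrt{5} \approx 256.0 - 10018.0 i$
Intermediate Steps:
$O{\left(U \right)} = U^{\frac{3}{2}}$
$14 \cdot 8 O{\left(-20 \right)} + \left(V{\left(4,-2 \right)} + 12\right)^{2} = 14 \cdot 8 \left(-20\right)^{\frac{3}{2}} + \left(4 + 12\right)^{2} = 112 \left(- 40 i \sqrt{5}\right) + 16^{2} = - 4480 i \sqrt{5} + 256 = 256 - 4480 i \sqrt{5}$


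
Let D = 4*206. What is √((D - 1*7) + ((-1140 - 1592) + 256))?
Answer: I*√1659 ≈ 40.731*I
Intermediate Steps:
D = 824
√((D - 1*7) + ((-1140 - 1592) + 256)) = √((824 - 1*7) + ((-1140 - 1592) + 256)) = √((824 - 7) + (-2732 + 256)) = √(817 - 2476) = √(-1659) = I*√1659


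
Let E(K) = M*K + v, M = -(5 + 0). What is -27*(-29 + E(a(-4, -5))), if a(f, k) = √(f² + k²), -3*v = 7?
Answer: 846 + 135*√41 ≈ 1710.4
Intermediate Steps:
v = -7/3 (v = -⅓*7 = -7/3 ≈ -2.3333)
M = -5 (M = -1*5 = -5)
E(K) = -7/3 - 5*K (E(K) = -5*K - 7/3 = -7/3 - 5*K)
-27*(-29 + E(a(-4, -5))) = -27*(-29 + (-7/3 - 5*√((-4)² + (-5)²))) = -27*(-29 + (-7/3 - 5*√(16 + 25))) = -27*(-29 + (-7/3 - 5*√41)) = -27*(-94/3 - 5*√41) = 846 + 135*√41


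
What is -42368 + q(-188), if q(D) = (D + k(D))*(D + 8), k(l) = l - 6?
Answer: 26392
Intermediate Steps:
k(l) = -6 + l
q(D) = (-6 + 2*D)*(8 + D) (q(D) = (D + (-6 + D))*(D + 8) = (-6 + 2*D)*(8 + D))
-42368 + q(-188) = -42368 + (-48 + 2*(-188)**2 + 10*(-188)) = -42368 + (-48 + 2*35344 - 1880) = -42368 + (-48 + 70688 - 1880) = -42368 + 68760 = 26392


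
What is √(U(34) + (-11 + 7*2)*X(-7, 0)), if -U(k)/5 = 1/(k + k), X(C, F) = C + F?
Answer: I*√24361/34 ≈ 4.5906*I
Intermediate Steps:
U(k) = -5/(2*k) (U(k) = -5/(k + k) = -5*1/(2*k) = -5/(2*k))
√(U(34) + (-11 + 7*2)*X(-7, 0)) = √(-5/2/34 + (-11 + 7*2)*(-7 + 0)) = √(-5/2*1/34 + (-11 + 14)*(-7)) = √(-5/68 + 3*(-7)) = √(-5/68 - 21) = √(-1433/68) = I*√24361/34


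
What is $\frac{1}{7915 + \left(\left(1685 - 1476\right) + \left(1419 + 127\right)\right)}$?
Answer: $\frac{1}{9670} \approx 0.00010341$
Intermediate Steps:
$\frac{1}{7915 + \left(\left(1685 - 1476\right) + \left(1419 + 127\right)\right)} = \frac{1}{7915 + \left(209 + 1546\right)} = \frac{1}{7915 + 1755} = \frac{1}{9670}$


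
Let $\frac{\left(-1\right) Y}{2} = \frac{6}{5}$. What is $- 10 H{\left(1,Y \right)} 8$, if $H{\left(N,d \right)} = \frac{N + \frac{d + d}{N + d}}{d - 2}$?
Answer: $\frac{6200}{77} \approx 80.52$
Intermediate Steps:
$Y = - \frac{12}{5}$ ($Y = - 2 \cdot \frac{6}{5} = - 2 \cdot 6 \cdot \frac{1}{5} = \left(-2\right) \frac{6}{5} = - \frac{12}{5} \approx -2.4$)
$H{\left(N,d \right)} = \frac{N + \frac{2 d}{N + d}}{-2 + d}$
$- 10 H{\left(1,Y \right)} 8 = - 10 \frac{1^{2} + 2 \left(- \frac{12}{5}\right) + 1 \left(- \frac{12}{5}\right)}{\left(- \frac{12}{5}\right)^{2} - 2 - - \frac{24}{5} + 1 \left(- \frac{12}{5}\right)} 8 = - 10 \frac{1 - \frac{24}{5} - \frac{12}{5}}{\frac{144}{25} - 2 + \frac{24}{5} - \frac{12}{5}} \cdot 8 = - 10 \frac{1}{\frac{154}{25}} \left(- \frac{31}{5}\right) 8 = - 10 \cdot \frac{25}{154} \left(- \frac{31}{5}\right) 8 = \left(-10\right) \left(- \frac{155}{154}\right) 8 = \frac{775}{77} \cdot 8 = \frac{6200}{77}$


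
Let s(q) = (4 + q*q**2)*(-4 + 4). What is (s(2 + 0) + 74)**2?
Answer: 5476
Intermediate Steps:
s(q) = 0 (s(q) = (4 + q**3)*0 = 0)
(s(2 + 0) + 74)**2 = (0 + 74)**2 = 74**2 = 5476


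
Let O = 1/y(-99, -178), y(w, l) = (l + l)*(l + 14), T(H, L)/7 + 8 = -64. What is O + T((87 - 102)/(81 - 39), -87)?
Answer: -29425535/58384 ≈ -504.00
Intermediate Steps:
T(H, L) = -504 (T(H, L) = -56 + 7*(-64) = -56 - 448 = -504)
y(w, l) = 2*l*(14 + l) (y(w, l) = (2*l)*(14 + l) = 2*l*(14 + l))
O = 1/58384 (O = 1/(2*(-178)*(14 - 178)) = 1/(2*(-178)*(-164)) = 1/58384 ≈ 1.7128e-5)
O + T((87 - 102)/(81 - 39), -87) = 1/58384 - 504 = -29425535/58384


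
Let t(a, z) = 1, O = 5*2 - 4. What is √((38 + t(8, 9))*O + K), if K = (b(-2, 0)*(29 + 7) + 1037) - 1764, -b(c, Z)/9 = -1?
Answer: 13*I ≈ 13.0*I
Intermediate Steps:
O = 6 (O = 10 - 4 = 6)
b(c, Z) = 9 (b(c, Z) = -9*(-1) = 9)
K = -403 (K = (9*(29 + 7) + 1037) - 1764 = (9*36 + 1037) - 1764 = (324 + 1037) - 1764 = 1361 - 1764 = -403)
√((38 + t(8, 9))*O + K) = √((38 + 1)*6 - 403) = √(39*6 - 403) = √(234 - 403) = √(-169) = 13*I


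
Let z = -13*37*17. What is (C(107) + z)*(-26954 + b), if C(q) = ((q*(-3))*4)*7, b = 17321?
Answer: 165350445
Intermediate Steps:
z = -8177 (z = -481*17 = -8177)
C(q) = -84*q (C(q) = (-3*q*4)*7 = -12*q*7 = -84*q)
(C(107) + z)*(-26954 + b) = (-84*107 - 8177)*(-26954 + 17321) = (-8988 - 8177)*(-9633) = -17165*(-9633) = 165350445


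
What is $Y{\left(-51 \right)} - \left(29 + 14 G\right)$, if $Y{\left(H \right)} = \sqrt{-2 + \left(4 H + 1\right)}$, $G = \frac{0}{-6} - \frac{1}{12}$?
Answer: $- \frac{167}{6} + i \sqrt{205} \approx -27.833 + 14.318 i$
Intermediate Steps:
$G = - \frac{1}{12}$ ($G = 0 \left(- \frac{1}{6}\right) - \frac{1}{12} = 0 - \frac{1}{12} = - \frac{1}{12} \approx -0.083333$)
$Y{\left(H \right)} = \sqrt{-1 + 4 H}$ ($Y{\left(H \right)} = \sqrt{-2 + \left(1 + 4 H\right)} = \sqrt{-1 + 4 H}$)
$Y{\left(-51 \right)} - \left(29 + 14 G\right) = \sqrt{-1 + 4 \left(-51\right)} - \frac{167}{6} = \sqrt{-1 - 204} + \left(\frac{7}{6} - 29\right) = \sqrt{-205} - \frac{167}{6} = i \sqrt{205} - \frac{167}{6} = - \frac{167}{6} + i \sqrt{205}$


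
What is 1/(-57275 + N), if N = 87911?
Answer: 1/30636 ≈ 3.2641e-5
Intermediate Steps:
1/(-57275 + N) = 1/(-57275 + 87911) = 1/30636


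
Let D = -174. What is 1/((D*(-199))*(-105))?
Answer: -1/3635730 ≈ -2.7505e-7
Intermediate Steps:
1/((D*(-199))*(-105)) = 1/(-174*(-199)*(-105)) = 1/(34626*(-105)) = 1/(-3635730) = -1/3635730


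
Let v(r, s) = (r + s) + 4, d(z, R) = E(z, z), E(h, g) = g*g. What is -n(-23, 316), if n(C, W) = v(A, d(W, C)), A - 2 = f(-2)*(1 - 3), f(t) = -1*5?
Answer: -99872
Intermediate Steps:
f(t) = -5
E(h, g) = g²
d(z, R) = z²
A = 12 (A = 2 - 5*(1 - 3) = 2 - 5*(-2) = 2 + 10 = 12)
v(r, s) = 4 + r + s
n(C, W) = 16 + W² (n(C, W) = 4 + 12 + W² = 16 + W²)
-n(-23, 316) = -(16 + 316²) = -(16 + 99856) = -1*99872 = -99872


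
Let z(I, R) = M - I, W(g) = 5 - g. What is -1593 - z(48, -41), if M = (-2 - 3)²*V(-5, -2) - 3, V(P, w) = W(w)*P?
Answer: -667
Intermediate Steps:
V(P, w) = P*(5 - w) (V(P, w) = (5 - w)*P = P*(5 - w))
M = -878 (M = (-2 - 3)²*(-5*(5 - 1*(-2))) - 3 = (-5)²*(-5*(5 + 2)) - 3 = 25*(-5*7) - 3 = 25*(-35) - 3 = -875 - 3 = -878)
z(I, R) = -878 - I
-1593 - z(48, -41) = -1593 - (-878 - 1*48) = -1593 - (-878 - 48) = -1593 - 1*(-926) = -1593 + 926 = -667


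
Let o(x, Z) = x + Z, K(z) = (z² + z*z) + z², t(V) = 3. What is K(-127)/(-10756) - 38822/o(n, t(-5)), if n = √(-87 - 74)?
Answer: (-48387*√161 + 417714593*I)/(10756*(√161 - 3*I)) ≈ -689.59 + 2897.6*I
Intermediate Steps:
K(z) = 3*z² (K(z) = (z² + z²) + z² = 2*z² + z² = 3*z²)
n = I*√161 (n = √(-161) = I*√161 ≈ 12.689*I)
o(x, Z) = Z + x
K(-127)/(-10756) - 38822/o(n, t(-5)) = (3*(-127)²)/(-10756) - 38822/(3 + I*√161) = (3*16129)*(-1/10756) - 38822/(3 + I*√161) = 48387*(-1/10756) - 38822/(3 + I*√161) = -48387/10756 - 38822/(3 + I*√161)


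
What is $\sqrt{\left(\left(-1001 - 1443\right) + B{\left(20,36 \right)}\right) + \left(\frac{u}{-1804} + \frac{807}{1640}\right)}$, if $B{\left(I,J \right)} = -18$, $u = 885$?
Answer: $\frac{i \sqrt{200309183030}}{9020} \approx 49.619 i$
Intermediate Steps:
$\sqrt{\left(\left(-1001 - 1443\right) + B{\left(20,36 \right)}\right) + \left(\frac{u}{-1804} + \frac{807}{1640}\right)} = \sqrt{\left(\left(-1001 - 1443\right) - 18\right) + \left(\frac{885}{-1804} + \frac{807}{1640}\right)} = \sqrt{\left(-2444 - 18\right) + \left(885 \left(- \frac{1}{1804}\right) + 807 \cdot \frac{1}{1640}\right)} = \sqrt{-2462 + \left(- \frac{885}{1804} + \frac{807}{1640}\right)} = \sqrt{-2462 + \frac{27}{18040}} = \sqrt{- \frac{44414453}{18040}} = \frac{i \sqrt{200309183030}}{9020}$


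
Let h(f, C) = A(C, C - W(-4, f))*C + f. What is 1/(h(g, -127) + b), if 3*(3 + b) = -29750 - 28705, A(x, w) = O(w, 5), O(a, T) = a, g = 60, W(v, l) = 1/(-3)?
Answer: -3/10024 ≈ -0.00029928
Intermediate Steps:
W(v, l) = -⅓
A(x, w) = w
b = -19488 (b = -3 + (-29750 - 28705)/3 = -3 + (⅓)*(-58455) = -3 - 19485 = -19488)
h(f, C) = f + C*(⅓ + C) (h(f, C) = (C - 1*(-⅓))*C + f = (C + ⅓)*C + f = (⅓ + C)*C + f = C*(⅓ + C) + f = f + C*(⅓ + C))
1/(h(g, -127) + b) = 1/((60 + (-127)² + (⅓)*(-127)) - 19488) = 1/((60 + 16129 - 127/3) - 19488) = 1/(48440/3 - 19488) = 1/(-10024/3) = -3/10024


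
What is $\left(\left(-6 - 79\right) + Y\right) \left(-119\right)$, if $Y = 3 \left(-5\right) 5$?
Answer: $19040$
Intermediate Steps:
$Y = -75$ ($Y = \left(-15\right) 5 = -75$)
$\left(\left(-6 - 79\right) + Y\right) \left(-119\right) = \left(\left(-6 - 79\right) - 75\right) \left(-119\right) = \left(-85 - 75\right) \left(-119\right) = \left(-160\right) \left(-119\right) = 19040$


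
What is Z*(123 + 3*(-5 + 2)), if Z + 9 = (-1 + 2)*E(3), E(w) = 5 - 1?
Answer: -570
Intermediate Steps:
E(w) = 4
Z = -5 (Z = -9 + (-1 + 2)*4 = -9 + 1*4 = -9 + 4 = -5)
Z*(123 + 3*(-5 + 2)) = -5*(123 + 3*(-5 + 2)) = -5*(123 + 3*(-3)) = -5*(123 - 9) = -5*114 = -570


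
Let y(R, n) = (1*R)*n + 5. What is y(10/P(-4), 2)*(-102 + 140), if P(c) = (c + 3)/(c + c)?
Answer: 6270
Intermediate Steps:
P(c) = (3 + c)/(2*c) (P(c) = (3 + c)/((2*c)) = (3 + c)*(1/(2*c)) = (3 + c)/(2*c))
y(R, n) = 5 + R*n (y(R, n) = R*n + 5 = 5 + R*n)
y(10/P(-4), 2)*(-102 + 140) = (5 + (10/(((½)*(3 - 4)/(-4))))*2)*(-102 + 140) = (5 + (10/(((½)*(-¼)*(-1))))*2)*38 = (5 + (10/(⅛))*2)*38 = (5 + (10*8)*2)*38 = (5 + 80*2)*38 = (5 + 160)*38 = 165*38 = 6270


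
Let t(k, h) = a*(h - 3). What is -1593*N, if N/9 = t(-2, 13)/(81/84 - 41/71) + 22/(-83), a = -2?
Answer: 47555800326/63827 ≈ 7.4507e+5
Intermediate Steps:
t(k, h) = 6 - 2*h (t(k, h) = -2*(h - 3) = -2*(-3 + h) = 6 - 2*h)
N = -29852982/63827 (N = 9*((6 - 2*13)/(81/84 - 41/71) + 22/(-83)) = 9*((6 - 26)/(81*(1/84) - 41*1/71) + 22*(-1/83)) = 9*(-20/(27/28 - 41/71) - 22/83) = 9*(-20/769/1988 - 22/83) = 9*(-20*1988/769 - 22/83) = 9*(-39760/769 - 22/83) = 9*(-3316998/63827) = -29852982/63827 ≈ -467.72)
-1593*N = -1593*(-29852982/63827) = 47555800326/63827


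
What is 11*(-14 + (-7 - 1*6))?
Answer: -297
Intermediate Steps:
11*(-14 + (-7 - 1*6)) = 11*(-14 + (-7 - 6)) = 11*(-14 - 13) = 11*(-27) = -297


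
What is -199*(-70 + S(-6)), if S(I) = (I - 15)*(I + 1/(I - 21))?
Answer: -101689/9 ≈ -11299.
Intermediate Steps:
S(I) = (-15 + I)*(I + 1/(-21 + I))
-199*(-70 + S(-6)) = -199*(-70 + (-15 + (-6)³ - 36*(-6)² + 316*(-6))/(-21 - 6)) = -199*(-70 + (-15 - 216 - 36*36 - 1896)/(-27)) = -199*(-70 - (-15 - 216 - 1296 - 1896)/27) = -199*(-70 - 1/27*(-3423)) = -199*(-70 + 1141/9) = -199*511/9 = -101689/9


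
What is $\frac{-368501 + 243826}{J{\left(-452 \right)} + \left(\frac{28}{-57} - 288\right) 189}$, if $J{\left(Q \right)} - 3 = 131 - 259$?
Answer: $\frac{2368825}{1038347} \approx 2.2813$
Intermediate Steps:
$J{\left(Q \right)} = -125$ ($J{\left(Q \right)} = 3 + \left(131 - 259\right) = 3 - 128 = -125$)
$\frac{-368501 + 243826}{J{\left(-452 \right)} + \left(\frac{28}{-57} - 288\right) 189} = \frac{-368501 + 243826}{-125 + \left(\frac{28}{-57} - 288\right) 189} = - \frac{124675}{-125 + \left(28 \left(- \frac{1}{57}\right) - 288\right) 189} = - \frac{124675}{-125 + \left(- \frac{28}{57} - 288\right) 189} = - \frac{124675}{-125 - \frac{1035972}{19}} = - \frac{124675}{- \frac{1038347}{19}} = \left(-124675\right) \left(- \frac{19}{1038347}\right) = \frac{2368825}{1038347}$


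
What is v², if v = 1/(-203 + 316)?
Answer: 1/12769 ≈ 7.8315e-5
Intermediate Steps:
v = 1/113 ≈ 0.0088496
v² = (1/113)² = 1/12769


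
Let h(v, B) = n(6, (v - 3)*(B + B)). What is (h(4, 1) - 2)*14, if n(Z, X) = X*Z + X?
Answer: 168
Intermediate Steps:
n(Z, X) = X + X*Z
h(v, B) = 14*B*(-3 + v) (h(v, B) = ((v - 3)*(B + B))*(1 + 6) = ((-3 + v)*(2*B))*7 = (2*B*(-3 + v))*7 = 14*B*(-3 + v))
(h(4, 1) - 2)*14 = (14*1*(-3 + 4) - 2)*14 = (14*1*1 - 2)*14 = (14 - 2)*14 = 12*14 = 168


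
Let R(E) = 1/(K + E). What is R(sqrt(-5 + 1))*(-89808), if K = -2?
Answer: 22452 + 22452*I ≈ 22452.0 + 22452.0*I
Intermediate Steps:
R(E) = 1/(-2 + E)
R(sqrt(-5 + 1))*(-89808) = -89808/(-2 + sqrt(-5 + 1)) = -89808/(-2 + sqrt(-4)) = -89808/(-2 + 2*I) = ((-2 - 2*I)/8)*(-89808) = -11226*(-2 - 2*I)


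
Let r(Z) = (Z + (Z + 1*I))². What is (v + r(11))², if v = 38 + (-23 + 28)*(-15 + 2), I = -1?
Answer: 171396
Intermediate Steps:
v = -27 (v = 38 + 5*(-13) = 38 - 65 = -27)
r(Z) = (-1 + 2*Z)² (r(Z) = (Z + (Z + 1*(-1)))² = (Z + (Z - 1))² = (Z + (-1 + Z))² = (-1 + 2*Z)²)
(v + r(11))² = (-27 + (-1 + 2*11)²)² = (-27 + (-1 + 22)²)² = (-27 + 21²)² = (-27 + 441)² = 414² = 171396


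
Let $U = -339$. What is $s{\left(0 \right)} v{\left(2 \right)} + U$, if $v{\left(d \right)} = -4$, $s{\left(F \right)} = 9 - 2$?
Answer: $-367$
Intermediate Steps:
$s{\left(F \right)} = 7$ ($s{\left(F \right)} = 9 - 2 = 7$)
$s{\left(0 \right)} v{\left(2 \right)} + U = 7 \left(-4\right) - 339 = -28 - 339 = -367$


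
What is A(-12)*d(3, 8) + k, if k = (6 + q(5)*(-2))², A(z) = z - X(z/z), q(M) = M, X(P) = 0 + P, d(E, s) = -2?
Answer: 42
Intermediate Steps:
X(P) = P
A(z) = -1 + z (A(z) = z - z/z = z - 1*1 = z - 1 = -1 + z)
k = 16 (k = (6 + 5*(-2))² = (6 - 10)² = (-4)² = 16)
A(-12)*d(3, 8) + k = (-1 - 12)*(-2) + 16 = -13*(-2) + 16 = 26 + 16 = 42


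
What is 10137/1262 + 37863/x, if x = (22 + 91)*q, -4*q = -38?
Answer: 117330351/2709514 ≈ 43.303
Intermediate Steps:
q = 19/2 (q = -¼*(-38) = 19/2 ≈ 9.5000)
x = 2147/2 (x = (22 + 91)*(19/2) = 113*(19/2) = 2147/2 ≈ 1073.5)
10137/1262 + 37863/x = 10137/1262 + 37863/(2147/2) = 10137*(1/1262) + 37863*(2/2147) = 10137/1262 + 75726/2147 = 117330351/2709514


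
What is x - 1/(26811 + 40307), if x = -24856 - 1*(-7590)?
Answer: -1158859389/67118 ≈ -17266.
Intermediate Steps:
x = -17266 (x = -24856 + 7590 = -17266)
x - 1/(26811 + 40307) = -17266 - 1/(26811 + 40307) = -17266 - 1/67118 = -1158859389/67118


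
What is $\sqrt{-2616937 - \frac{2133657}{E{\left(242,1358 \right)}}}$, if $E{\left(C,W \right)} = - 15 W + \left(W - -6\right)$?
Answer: $\frac{i \sqrt{945270460560790}}{19006} \approx 1617.7 i$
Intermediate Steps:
$E{\left(C,W \right)} = 6 - 14 W$ ($E{\left(C,W \right)} = - 15 W + \left(W + 6\right) = - 15 W + \left(6 + W\right) = 6 - 14 W$)
$\sqrt{-2616937 - \frac{2133657}{E{\left(242,1358 \right)}}} = \sqrt{-2616937 - \frac{2133657}{6 - 19012}} = \sqrt{-2616937 - \frac{2133657}{-19006}} = \sqrt{-2616937 - - \frac{2133657}{19006}} = \sqrt{-2616937 + \frac{2133657}{19006}} = \sqrt{- \frac{49735370965}{19006}} = \frac{i \sqrt{945270460560790}}{19006}$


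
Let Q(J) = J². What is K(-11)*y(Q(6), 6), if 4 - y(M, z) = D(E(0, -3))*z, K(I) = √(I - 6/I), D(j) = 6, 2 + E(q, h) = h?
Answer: -32*I*√1265/11 ≈ -103.47*I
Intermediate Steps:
E(q, h) = -2 + h
y(M, z) = 4 - 6*z
K(-11)*y(Q(6), 6) = √(-11 - 6/(-11))*(4 - 6*6) = √(-11 - 6*(-1/11))*(4 - 36) = √(-11 + 6/11)*(-32) = √(-115/11)*(-32) = (I*√1265/11)*(-32) = -32*I*√1265/11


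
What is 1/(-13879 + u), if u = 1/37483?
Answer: -37483/520226556 ≈ -7.2051e-5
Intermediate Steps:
u = 1/37483 ≈ 2.6679e-5
1/(-13879 + u) = 1/(-13879 + 1/37483) = 1/(-520226556/37483) = -37483/520226556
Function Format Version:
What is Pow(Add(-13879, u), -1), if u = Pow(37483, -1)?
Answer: Rational(-37483, 520226556) ≈ -7.2051e-5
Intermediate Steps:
u = Rational(1, 37483) ≈ 2.6679e-5
Pow(Add(-13879, u), -1) = Pow(Add(-13879, Rational(1, 37483)), -1) = Pow(Rational(-520226556, 37483), -1) = Rational(-37483, 520226556)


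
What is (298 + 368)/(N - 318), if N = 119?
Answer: -666/199 ≈ -3.3467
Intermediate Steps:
(298 + 368)/(N - 318) = (298 + 368)/(119 - 318) = 666/(-199) = 666*(-1/199) = -666/199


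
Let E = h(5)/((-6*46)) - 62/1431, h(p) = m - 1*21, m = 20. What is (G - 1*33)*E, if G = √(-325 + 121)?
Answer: 57497/43884 - 5227*I*√51/65826 ≈ 1.3102 - 0.56707*I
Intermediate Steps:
G = 2*I*√51 (G = √(-204) = 2*I*√51 ≈ 14.283*I)
h(p) = -1 (h(p) = 20 - 1*21 = 20 - 21 = -1)
E = -5227/131652 (E = -1/((-6*46)) - 62/1431 = -1/(-276) - 62*1/1431 = -1*(-1/276) - 62/1431 = 1/276 - 62/1431 = -5227/131652 ≈ -0.039703)
(G - 1*33)*E = (2*I*√51 - 1*33)*(-5227/131652) = (2*I*√51 - 33)*(-5227/131652) = (-33 + 2*I*√51)*(-5227/131652) = 57497/43884 - 5227*I*√51/65826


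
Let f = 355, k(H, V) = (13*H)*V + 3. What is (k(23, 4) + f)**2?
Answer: 2414916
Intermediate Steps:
k(H, V) = 3 + 13*H*V (k(H, V) = 13*H*V + 3 = 3 + 13*H*V)
(k(23, 4) + f)**2 = ((3 + 13*23*4) + 355)**2 = ((3 + 1196) + 355)**2 = (1199 + 355)**2 = 1554**2 = 2414916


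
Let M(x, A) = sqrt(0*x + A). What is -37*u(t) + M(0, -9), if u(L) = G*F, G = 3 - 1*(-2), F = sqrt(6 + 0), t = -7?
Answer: -185*sqrt(6) + 3*I ≈ -453.16 + 3.0*I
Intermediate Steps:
F = sqrt(6) ≈ 2.4495
G = 5 (G = 3 + 2 = 5)
M(x, A) = sqrt(A) (M(x, A) = sqrt(0 + A) = sqrt(A))
u(L) = 5*sqrt(6)
-37*u(t) + M(0, -9) = -185*sqrt(6) + sqrt(-9) = -185*sqrt(6) + 3*I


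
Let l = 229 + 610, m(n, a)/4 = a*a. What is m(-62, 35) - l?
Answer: 4061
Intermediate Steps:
m(n, a) = 4*a**2 (m(n, a) = 4*(a*a) = 4*a**2)
l = 839
m(-62, 35) - l = 4*35**2 - 1*839 = 4*1225 - 839 = 4900 - 839 = 4061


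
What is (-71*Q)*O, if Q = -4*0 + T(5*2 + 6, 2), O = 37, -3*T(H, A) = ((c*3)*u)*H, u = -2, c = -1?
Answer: 84064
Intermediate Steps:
T(H, A) = -2*H (T(H, A) = --1*3*(-2)*H/3 = -(-3*(-2))*H/3 = -2*H)
Q = -32 (Q = -4*0 - 2*(5*2 + 6) = 0 - 2*(10 + 6) = 0 - 2*16 = 0 - 32 = -32)
(-71*Q)*O = -71*(-32)*37 = 2272*37 = 84064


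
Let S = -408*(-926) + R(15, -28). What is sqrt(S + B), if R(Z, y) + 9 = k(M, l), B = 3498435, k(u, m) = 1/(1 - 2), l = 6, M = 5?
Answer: sqrt(3876233) ≈ 1968.8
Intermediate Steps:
k(u, m) = -1 (k(u, m) = 1/(-1) = -1)
R(Z, y) = -10 (R(Z, y) = -9 - 1 = -10)
S = 377798 (S = -408*(-926) - 10 = 377808 - 10 = 377798)
sqrt(S + B) = sqrt(377798 + 3498435) = sqrt(3876233)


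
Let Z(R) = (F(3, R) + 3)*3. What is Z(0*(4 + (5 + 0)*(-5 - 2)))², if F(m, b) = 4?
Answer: 441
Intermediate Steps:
Z(R) = 21 (Z(R) = (4 + 3)*3 = 7*3 = 21)
Z(0*(4 + (5 + 0)*(-5 - 2)))² = 21² = 441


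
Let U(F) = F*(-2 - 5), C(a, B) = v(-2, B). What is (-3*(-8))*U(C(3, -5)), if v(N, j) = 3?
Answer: -504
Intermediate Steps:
C(a, B) = 3
U(F) = -7*F (U(F) = F*(-7) = -7*F)
(-3*(-8))*U(C(3, -5)) = (-3*(-8))*(-7*3) = 24*(-21) = -504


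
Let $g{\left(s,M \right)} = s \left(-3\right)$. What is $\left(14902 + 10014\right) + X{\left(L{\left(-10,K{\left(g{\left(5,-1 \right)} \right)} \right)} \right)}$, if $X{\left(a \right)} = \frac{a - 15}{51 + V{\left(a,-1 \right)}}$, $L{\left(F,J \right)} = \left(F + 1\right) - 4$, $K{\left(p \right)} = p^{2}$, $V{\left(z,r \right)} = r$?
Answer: $\frac{622886}{25} \approx 24915.0$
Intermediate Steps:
$g{\left(s,M \right)} = - 3 s$
$L{\left(F,J \right)} = -3 + F$ ($L{\left(F,J \right)} = \left(1 + F\right) - 4 = -3 + F$)
$X{\left(a \right)} = - \frac{3}{10} + \frac{a}{50}$ ($X{\left(a \right)} = \frac{a - 15}{51 - 1} = \frac{-15 + a}{50} = \left(-15 + a\right) \frac{1}{50} = - \frac{3}{10} + \frac{a}{50}$)
$\left(14902 + 10014\right) + X{\left(L{\left(-10,K{\left(g{\left(5,-1 \right)} \right)} \right)} \right)} = \left(14902 + 10014\right) - \left(\frac{3}{10} - \frac{-3 - 10}{50}\right) = 24916 + \left(- \frac{3}{10} + \frac{1}{50} \left(-13\right)\right) = 24916 - \frac{14}{25} = \frac{622886}{25}$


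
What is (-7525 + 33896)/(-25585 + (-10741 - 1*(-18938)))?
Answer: -26371/17388 ≈ -1.5166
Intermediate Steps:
(-7525 + 33896)/(-25585 + (-10741 - 1*(-18938))) = 26371/(-25585 + (-10741 + 18938)) = 26371/(-25585 + 8197) = 26371/(-17388) = 26371*(-1/17388) = -26371/17388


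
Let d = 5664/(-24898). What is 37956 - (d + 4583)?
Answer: 7041751/211 ≈ 33373.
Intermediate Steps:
d = -48/211 (d = 5664*(-1/24898) = -48/211 ≈ -0.22749)
37956 - (d + 4583) = 37956 - (-48/211 + 4583) = 37956 - 1*966965/211 = 37956 - 966965/211 = 7041751/211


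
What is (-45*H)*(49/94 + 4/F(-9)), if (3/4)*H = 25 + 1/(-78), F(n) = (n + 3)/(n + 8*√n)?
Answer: -5973685/611 + 311840*I/13 ≈ -9776.9 + 23988.0*I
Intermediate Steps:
F(n) = (3 + n)/(n + 8*√n)
H = 3898/117 (H = 4*(25 + 1/(-78))/3 = 4*(25 - 1/78)/3 = (4/3)*(1949/78) = 3898/117 ≈ 33.316)
(-45*H)*(49/94 + 4/F(-9)) = (-45*3898/117)*(49/94 + 4/(((3 - 9)/(-9 + 8*√(-9))))) = -19490*(49*(1/94) + 4/((-6/(-9 + 8*(3*I)))))/13 = -19490*(49/94 + 4/((-6/(-9 + 24*I))))/13 = -19490*(49/94 + 4/((((-9 - 24*I)/657)*(-6))))/13 = -19490*(49/94 + 4/((-2*(-9 - 24*I)/219)))/13 = -19490*(49/94 + 4*(3/2 - 4*I))/13 = -19490*(49/94 + (6 - 16*I))/13 = -19490*(613/94 - 16*I)/13 = -5973685/611 + 311840*I/13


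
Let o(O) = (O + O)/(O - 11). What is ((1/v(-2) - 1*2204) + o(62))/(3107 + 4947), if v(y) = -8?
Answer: -898291/3286032 ≈ -0.27337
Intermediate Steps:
o(O) = 2*O/(-11 + O) (o(O) = (2*O)/(-11 + O) = 2*O/(-11 + O))
((1/v(-2) - 1*2204) + o(62))/(3107 + 4947) = ((1/(-8) - 1*2204) + 2*62/(-11 + 62))/(3107 + 4947) = ((-1/8 - 2204) + 2*62/51)/8054 = (-17633/8 + 2*62*(1/51))*(1/8054) = (-17633/8 + 124/51)*(1/8054) = -898291/408*1/8054 = -898291/3286032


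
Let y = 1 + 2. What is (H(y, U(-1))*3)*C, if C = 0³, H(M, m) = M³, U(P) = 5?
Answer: 0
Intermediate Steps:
y = 3
C = 0
(H(y, U(-1))*3)*C = (3³*3)*0 = (27*3)*0 = 81*0 = 0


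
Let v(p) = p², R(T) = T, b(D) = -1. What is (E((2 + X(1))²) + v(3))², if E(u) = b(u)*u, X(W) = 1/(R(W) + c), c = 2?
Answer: 1024/81 ≈ 12.642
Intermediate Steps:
X(W) = 1/(2 + W) (X(W) = 1/(W + 2) = 1/(2 + W))
E(u) = -u
(E((2 + X(1))²) + v(3))² = (-(2 + 1/(2 + 1))² + 3²)² = (-(2 + 1/3)² + 9)² = (-(2 + ⅓)² + 9)² = (-(7/3)² + 9)² = (-1*49/9 + 9)² = (-49/9 + 9)² = (32/9)² = 1024/81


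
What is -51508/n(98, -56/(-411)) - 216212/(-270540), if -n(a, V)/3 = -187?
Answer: -1151139949/12647745 ≈ -91.015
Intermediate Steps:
n(a, V) = 561 (n(a, V) = -3*(-187) = 561)
-51508/n(98, -56/(-411)) - 216212/(-270540) = -51508/561 - 216212/(-270540) = -51508*1/561 - 216212*(-1/270540) = -51508/561 + 54053/67635 = -1151139949/12647745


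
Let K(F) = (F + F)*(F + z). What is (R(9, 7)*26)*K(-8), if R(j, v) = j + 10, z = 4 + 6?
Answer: -15808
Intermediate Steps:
z = 10
R(j, v) = 10 + j
K(F) = 2*F*(10 + F) (K(F) = (F + F)*(F + 10) = (2*F)*(10 + F) = 2*F*(10 + F))
(R(9, 7)*26)*K(-8) = ((10 + 9)*26)*(2*(-8)*(10 - 8)) = (19*26)*(2*(-8)*2) = 494*(-32) = -15808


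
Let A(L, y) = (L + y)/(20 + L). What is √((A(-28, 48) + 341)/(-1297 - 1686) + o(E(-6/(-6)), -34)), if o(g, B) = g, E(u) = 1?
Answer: √31554174/5966 ≈ 0.94155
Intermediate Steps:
A(L, y) = (L + y)/(20 + L)
√((A(-28, 48) + 341)/(-1297 - 1686) + o(E(-6/(-6)), -34)) = √(((-28 + 48)/(20 - 28) + 341)/(-1297 - 1686) + 1) = √((20/(-8) + 341)/(-2983) + 1) = √((-⅛*20 + 341)*(-1/2983) + 1) = √((-5/2 + 341)*(-1/2983) + 1) = √((677/2)*(-1/2983) + 1) = √(-677/5966 + 1) = √(5289/5966) = √31554174/5966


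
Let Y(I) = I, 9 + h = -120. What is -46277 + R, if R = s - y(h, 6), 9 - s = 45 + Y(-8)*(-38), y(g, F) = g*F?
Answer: -45843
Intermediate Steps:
h = -129 (h = -9 - 120 = -129)
y(g, F) = F*g
s = -340 (s = 9 - (45 - 8*(-38)) = 9 - (45 + 304) = 9 - 1*349 = 9 - 349 = -340)
R = 434 (R = -340 - 6*(-129) = -340 - 1*(-774) = -340 + 774 = 434)
-46277 + R = -46277 + 434 = -45843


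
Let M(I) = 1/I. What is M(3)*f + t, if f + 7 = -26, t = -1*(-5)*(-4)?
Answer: -31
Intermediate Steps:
t = -20 (t = 5*(-4) = -20)
f = -33 (f = -7 - 26 = -33)
M(3)*f + t = -33/3 - 20 = (⅓)*(-33) - 20 = -11 - 20 = -31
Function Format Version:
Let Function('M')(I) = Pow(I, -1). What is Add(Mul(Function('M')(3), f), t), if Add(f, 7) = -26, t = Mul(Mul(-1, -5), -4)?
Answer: -31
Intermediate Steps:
t = -20 (t = Mul(5, -4) = -20)
f = -33 (f = Add(-7, -26) = -33)
Add(Mul(Function('M')(3), f), t) = Add(Mul(Pow(3, -1), -33), -20) = Add(Mul(Rational(1, 3), -33), -20) = Add(-11, -20) = -31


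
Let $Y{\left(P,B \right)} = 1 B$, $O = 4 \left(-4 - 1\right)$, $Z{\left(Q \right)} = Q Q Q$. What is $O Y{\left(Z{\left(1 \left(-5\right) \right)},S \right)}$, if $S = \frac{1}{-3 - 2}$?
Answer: $4$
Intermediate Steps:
$Z{\left(Q \right)} = Q^{3}$ ($Z{\left(Q \right)} = Q^{2} Q = Q^{3}$)
$O = -20$ ($O = 4 \left(-5\right) = -20$)
$S = - \frac{1}{5}$ ($S = \frac{1}{-5} = - \frac{1}{5} \approx -0.2$)
$Y{\left(P,B \right)} = B$
$O Y{\left(Z{\left(1 \left(-5\right) \right)},S \right)} = \left(-20\right) \left(- \frac{1}{5}\right) = 4$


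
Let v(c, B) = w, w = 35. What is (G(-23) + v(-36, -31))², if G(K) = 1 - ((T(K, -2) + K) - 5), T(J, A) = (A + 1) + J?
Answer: 7744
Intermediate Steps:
T(J, A) = 1 + A + J (T(J, A) = (1 + A) + J = 1 + A + J)
G(K) = 7 - 2*K (G(K) = 1 - (((1 - 2 + K) + K) - 5) = 1 - (((-1 + K) + K) - 5) = 1 - ((-1 + 2*K) - 5) = 1 - (-6 + 2*K) = 1 + (6 - 2*K) = 7 - 2*K)
v(c, B) = 35
(G(-23) + v(-36, -31))² = ((7 - 2*(-23)) + 35)² = ((7 + 46) + 35)² = (53 + 35)² = 88² = 7744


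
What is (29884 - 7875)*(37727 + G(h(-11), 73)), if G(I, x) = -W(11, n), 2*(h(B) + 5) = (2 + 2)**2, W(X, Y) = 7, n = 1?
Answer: 830179480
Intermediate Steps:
h(B) = 3 (h(B) = -5 + (2 + 2)**2/2 = -5 + (1/2)*4**2 = -5 + (1/2)*16 = -5 + 8 = 3)
G(I, x) = -7 (G(I, x) = -1*7 = -7)
(29884 - 7875)*(37727 + G(h(-11), 73)) = (29884 - 7875)*(37727 - 7) = 22009*37720 = 830179480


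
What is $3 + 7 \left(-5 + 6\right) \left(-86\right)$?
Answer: $-599$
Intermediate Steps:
$3 + 7 \left(-5 + 6\right) \left(-86\right) = 3 + 7 \cdot 1 \left(-86\right) = 3 + 7 \left(-86\right) = 3 - 602 = -599$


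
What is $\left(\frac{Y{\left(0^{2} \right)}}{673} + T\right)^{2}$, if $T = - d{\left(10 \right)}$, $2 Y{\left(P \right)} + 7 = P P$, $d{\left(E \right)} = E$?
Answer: $\frac{181360089}{1811716} \approx 100.1$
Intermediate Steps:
$Y{\left(P \right)} = - \frac{7}{2} + \frac{P^{2}}{2}$ ($Y{\left(P \right)} = - \frac{7}{2} + \frac{P P}{2} = - \frac{7}{2} + \frac{P^{2}}{2}$)
$T = -10$ ($T = \left(-1\right) 10 = -10$)
$\left(\frac{Y{\left(0^{2} \right)}}{673} + T\right)^{2} = \left(\frac{- \frac{7}{2} + \frac{\left(0^{2}\right)^{2}}{2}}{673} - 10\right)^{2} = \left(\left(- \frac{7}{2} + \frac{0^{2}}{2}\right) \frac{1}{673} - 10\right)^{2} = \left(\left(- \frac{7}{2} + \frac{1}{2} \cdot 0\right) \frac{1}{673} - 10\right)^{2} = \left(\left(- \frac{7}{2} + 0\right) \frac{1}{673} - 10\right)^{2} = \left(\left(- \frac{7}{2}\right) \frac{1}{673} - 10\right)^{2} = \left(- \frac{7}{1346} - 10\right)^{2} = \left(- \frac{13467}{1346}\right)^{2} = \frac{181360089}{1811716}$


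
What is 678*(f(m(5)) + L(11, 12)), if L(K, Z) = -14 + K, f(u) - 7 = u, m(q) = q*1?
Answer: 6102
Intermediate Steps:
m(q) = q
f(u) = 7 + u
678*(f(m(5)) + L(11, 12)) = 678*((7 + 5) + (-14 + 11)) = 678*(12 - 3) = 678*9 = 6102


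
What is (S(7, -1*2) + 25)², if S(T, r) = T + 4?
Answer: 1296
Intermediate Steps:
S(T, r) = 4 + T
(S(7, -1*2) + 25)² = ((4 + 7) + 25)² = (11 + 25)² = 36² = 1296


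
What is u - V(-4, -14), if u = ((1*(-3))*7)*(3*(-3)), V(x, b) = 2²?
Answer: 185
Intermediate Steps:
V(x, b) = 4
u = 189 (u = -3*7*(-9) = -21*(-9) = 189)
u - V(-4, -14) = 189 - 1*4 = 189 - 4 = 185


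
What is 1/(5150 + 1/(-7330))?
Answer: 7330/37749499 ≈ 0.00019417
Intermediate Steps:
1/(5150 + 1/(-7330)) = 1/(5150 - 1/7330) = 1/(37749499/7330) = 7330/37749499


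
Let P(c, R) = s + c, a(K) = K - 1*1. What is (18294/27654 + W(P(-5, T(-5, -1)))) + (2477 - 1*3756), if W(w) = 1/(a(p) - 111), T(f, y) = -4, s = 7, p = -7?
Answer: -701136187/548471 ≈ -1278.3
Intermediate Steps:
a(K) = -1 + K (a(K) = K - 1 = -1 + K)
P(c, R) = 7 + c
W(w) = -1/119 (W(w) = 1/((-1 - 7) - 111) = 1/(-8 - 111) = 1/(-119) = -1/119)
(18294/27654 + W(P(-5, T(-5, -1)))) + (2477 - 1*3756) = (18294/27654 - 1/119) + (2477 - 1*3756) = (18294*(1/27654) - 1/119) + (2477 - 3756) = (3049/4609 - 1/119) - 1279 = 358222/548471 - 1279 = -701136187/548471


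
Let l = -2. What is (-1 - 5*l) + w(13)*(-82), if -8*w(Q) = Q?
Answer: 569/4 ≈ 142.25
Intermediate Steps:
w(Q) = -Q/8
(-1 - 5*l) + w(13)*(-82) = (-1 - 5*(-2)) - 1/8*13*(-82) = (-1 + 10) - 13/8*(-82) = 9 + 533/4 = 569/4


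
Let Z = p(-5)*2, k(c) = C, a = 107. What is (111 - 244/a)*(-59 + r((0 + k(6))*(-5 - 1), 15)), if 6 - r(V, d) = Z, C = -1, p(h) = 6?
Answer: -756145/107 ≈ -7066.8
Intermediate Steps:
k(c) = -1
Z = 12 (Z = 6*2 = 12)
r(V, d) = -6 (r(V, d) = 6 - 1*12 = 6 - 12 = -6)
(111 - 244/a)*(-59 + r((0 + k(6))*(-5 - 1), 15)) = (111 - 244/107)*(-59 - 6) = (111 - 244/107)*(-65) = (11633/107)*(-65) = -756145/107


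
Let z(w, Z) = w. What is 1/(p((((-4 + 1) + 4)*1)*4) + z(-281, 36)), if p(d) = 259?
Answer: -1/22 ≈ -0.045455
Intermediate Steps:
1/(p((((-4 + 1) + 4)*1)*4) + z(-281, 36)) = 1/(259 - 281) = 1/(-22) = -1/22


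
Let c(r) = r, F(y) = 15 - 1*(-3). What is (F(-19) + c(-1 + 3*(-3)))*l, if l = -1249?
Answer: -9992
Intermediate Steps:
F(y) = 18 (F(y) = 15 + 3 = 18)
(F(-19) + c(-1 + 3*(-3)))*l = (18 + (-1 + 3*(-3)))*(-1249) = (18 + (-1 - 9))*(-1249) = (18 - 10)*(-1249) = 8*(-1249) = -9992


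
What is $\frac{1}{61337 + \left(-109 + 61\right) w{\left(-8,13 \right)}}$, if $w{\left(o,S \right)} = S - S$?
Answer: $\frac{1}{61337} \approx 1.6303 \cdot 10^{-5}$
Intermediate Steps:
$w{\left(o,S \right)} = 0$
$\frac{1}{61337 + \left(-109 + 61\right) w{\left(-8,13 \right)}} = \frac{1}{61337 + \left(-109 + 61\right) 0} = \frac{1}{61337 - 0} = \frac{1}{61337 + 0} = \frac{1}{61337}$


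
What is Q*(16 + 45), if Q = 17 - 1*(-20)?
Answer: 2257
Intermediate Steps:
Q = 37 (Q = 17 + 20 = 37)
Q*(16 + 45) = 37*(16 + 45) = 37*61 = 2257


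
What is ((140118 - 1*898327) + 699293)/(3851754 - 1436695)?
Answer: -58916/2415059 ≈ -0.024395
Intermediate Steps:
((140118 - 1*898327) + 699293)/(3851754 - 1436695) = ((140118 - 898327) + 699293)/2415059 = (-758209 + 699293)*(1/2415059) = -58916*1/2415059 = -58916/2415059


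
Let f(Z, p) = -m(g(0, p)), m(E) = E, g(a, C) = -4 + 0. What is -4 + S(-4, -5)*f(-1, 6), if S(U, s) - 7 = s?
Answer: 4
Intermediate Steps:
S(U, s) = 7 + s
g(a, C) = -4
f(Z, p) = 4 (f(Z, p) = -1*(-4) = 4)
-4 + S(-4, -5)*f(-1, 6) = -4 + (7 - 5)*4 = -4 + 2*4 = -4 + 8 = 4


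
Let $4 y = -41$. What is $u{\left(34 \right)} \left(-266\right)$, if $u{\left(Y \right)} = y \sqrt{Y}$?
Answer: $\frac{5453 \sqrt{34}}{2} \approx 15898.0$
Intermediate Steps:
$y = - \frac{41}{4}$ ($y = \frac{1}{4} \left(-41\right) = - \frac{41}{4} \approx -10.25$)
$u{\left(Y \right)} = - \frac{41 \sqrt{Y}}{4}$
$u{\left(34 \right)} \left(-266\right) = - \frac{41 \sqrt{34}}{4} \left(-266\right) = \frac{5453 \sqrt{34}}{2}$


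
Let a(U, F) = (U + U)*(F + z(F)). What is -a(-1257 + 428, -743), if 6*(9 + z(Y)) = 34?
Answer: -3712262/3 ≈ -1.2374e+6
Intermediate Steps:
z(Y) = -10/3 (z(Y) = -9 + (⅙)*34 = -9 + 17/3 = -10/3)
a(U, F) = 2*U*(-10/3 + F) (a(U, F) = (U + U)*(F - 10/3) = (2*U)*(-10/3 + F) = 2*U*(-10/3 + F))
-a(-1257 + 428, -743) = -2*(-1257 + 428)*(-10 + 3*(-743))/3 = -2*(-829)*(-10 - 2229)/3 = -2*(-829)*(-2239)/3 = -1*3712262/3 = -3712262/3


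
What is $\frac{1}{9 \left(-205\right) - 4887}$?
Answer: $- \frac{1}{6732} \approx -0.00014854$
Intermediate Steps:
$\frac{1}{9 \left(-205\right) - 4887} = \frac{1}{-1845 - 4887} = \frac{1}{-6732} = - \frac{1}{6732}$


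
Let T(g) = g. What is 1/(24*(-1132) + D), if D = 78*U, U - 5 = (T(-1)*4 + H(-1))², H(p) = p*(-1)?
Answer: -1/26076 ≈ -3.8349e-5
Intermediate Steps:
H(p) = -p
U = 14 (U = 5 + (-1*4 - 1*(-1))² = 5 + (-4 + 1)² = 5 + (-3)² = 5 + 9 = 14)
D = 1092 (D = 78*14 = 1092)
1/(24*(-1132) + D) = 1/(24*(-1132) + 1092) = 1/(-27168 + 1092) = 1/(-26076) = -1/26076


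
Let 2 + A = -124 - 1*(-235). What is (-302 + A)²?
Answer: 37249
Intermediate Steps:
A = 109 (A = -2 + (-124 - 1*(-235)) = -2 + (-124 + 235) = -2 + 111 = 109)
(-302 + A)² = (-302 + 109)² = (-193)² = 37249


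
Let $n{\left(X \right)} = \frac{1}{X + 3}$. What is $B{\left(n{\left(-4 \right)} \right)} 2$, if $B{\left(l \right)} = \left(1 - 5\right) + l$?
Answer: $-10$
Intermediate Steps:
$n{\left(X \right)} = \frac{1}{3 + X}$
$B{\left(l \right)} = -4 + l$
$B{\left(n{\left(-4 \right)} \right)} 2 = \left(-4 + \frac{1}{3 - 4}\right) 2 = \left(-4 + \frac{1}{-1}\right) 2 = \left(-4 - 1\right) 2 = \left(-5\right) 2 = -10$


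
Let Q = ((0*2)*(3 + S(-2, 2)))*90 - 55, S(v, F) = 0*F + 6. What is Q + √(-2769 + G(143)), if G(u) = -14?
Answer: -55 + 11*I*√23 ≈ -55.0 + 52.754*I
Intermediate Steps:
S(v, F) = 6 (S(v, F) = 0 + 6 = 6)
Q = -55 (Q = ((0*2)*(3 + 6))*90 - 55 = (0*9)*90 - 55 = 0*90 - 55 = 0 - 55 = -55)
Q + √(-2769 + G(143)) = -55 + √(-2769 - 14) = -55 + √(-2783) = -55 + 11*I*√23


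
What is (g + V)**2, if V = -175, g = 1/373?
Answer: 4260695076/139129 ≈ 30624.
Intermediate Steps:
g = 1/373 ≈ 0.0026810
(g + V)**2 = (1/373 - 175)**2 = (-65274/373)**2 = 4260695076/139129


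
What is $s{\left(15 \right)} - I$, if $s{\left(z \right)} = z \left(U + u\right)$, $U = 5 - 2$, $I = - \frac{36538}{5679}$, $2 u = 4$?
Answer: $\frac{462463}{5679} \approx 81.434$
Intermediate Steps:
$u = 2$ ($u = \frac{1}{2} \cdot 4 = 2$)
$I = - \frac{36538}{5679}$ ($I = \left(-36538\right) \frac{1}{5679} = - \frac{36538}{5679} \approx -6.4339$)
$U = 3$
$s{\left(z \right)} = 5 z$ ($s{\left(z \right)} = z \left(3 + 2\right) = z 5 = 5 z$)
$s{\left(15 \right)} - I = 5 \cdot 15 - - \frac{36538}{5679} = 75 + \frac{36538}{5679} = \frac{462463}{5679}$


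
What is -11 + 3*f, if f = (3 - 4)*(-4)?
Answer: 1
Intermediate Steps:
f = 4 (f = -1*(-4) = 4)
-11 + 3*f = -11 + 3*4 = -11 + 12 = 1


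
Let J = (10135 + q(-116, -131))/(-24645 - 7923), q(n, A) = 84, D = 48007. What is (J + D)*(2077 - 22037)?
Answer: -3900886983715/4071 ≈ -9.5821e+8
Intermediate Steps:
J = -10219/32568 (J = (10135 + 84)/(-24645 - 7923) = 10219/(-32568) = 10219*(-1/32568) = -10219/32568 ≈ -0.31377)
(J + D)*(2077 - 22037) = (-10219/32568 + 48007)*(2077 - 22037) = (1563481757/32568)*(-19960) = -3900886983715/4071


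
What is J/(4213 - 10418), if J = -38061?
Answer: 38061/6205 ≈ 6.1339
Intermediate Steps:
J/(4213 - 10418) = -38061/(4213 - 10418) = -38061/(-6205) = -38061*(-1/6205) = 38061/6205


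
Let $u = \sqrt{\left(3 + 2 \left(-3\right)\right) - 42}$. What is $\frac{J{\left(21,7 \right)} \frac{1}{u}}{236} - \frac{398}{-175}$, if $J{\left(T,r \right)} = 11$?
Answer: $\frac{398}{175} - \frac{11 i \sqrt{5}}{3540} \approx 2.2743 - 0.0069482 i$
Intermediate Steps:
$u = 3 i \sqrt{5}$ ($u = \sqrt{\left(3 - 6\right) - 42} = \sqrt{-3 - 42} = \sqrt{-45} = 3 i \sqrt{5} \approx 6.7082 i$)
$\frac{J{\left(21,7 \right)} \frac{1}{u}}{236} - \frac{398}{-175} = \frac{11 \frac{1}{3 i \sqrt{5}}}{236} - \frac{398}{-175} = 11 \left(- \frac{i \sqrt{5}}{15}\right) \frac{1}{236} - - \frac{398}{175} = - \frac{11 i \sqrt{5}}{15} \cdot \frac{1}{236} + \frac{398}{175} = - \frac{11 i \sqrt{5}}{3540} + \frac{398}{175} = \frac{398}{175} - \frac{11 i \sqrt{5}}{3540}$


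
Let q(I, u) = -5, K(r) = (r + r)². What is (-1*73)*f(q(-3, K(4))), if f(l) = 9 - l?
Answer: -1022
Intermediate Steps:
K(r) = 4*r² (K(r) = (2*r)² = 4*r²)
(-1*73)*f(q(-3, K(4))) = (-1*73)*(9 - 1*(-5)) = -73*(9 + 5) = -73*14 = -1022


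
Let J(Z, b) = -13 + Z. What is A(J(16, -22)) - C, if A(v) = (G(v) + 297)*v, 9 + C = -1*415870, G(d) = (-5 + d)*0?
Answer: 416770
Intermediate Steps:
G(d) = 0
C = -415879 (C = -9 - 1*415870 = -9 - 415870 = -415879)
A(v) = 297*v (A(v) = (0 + 297)*v = 297*v)
A(J(16, -22)) - C = 297*(-13 + 16) - 1*(-415879) = 297*3 + 415879 = 891 + 415879 = 416770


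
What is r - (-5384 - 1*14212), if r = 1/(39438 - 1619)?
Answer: 741101125/37819 ≈ 19596.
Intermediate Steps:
r = 1/37819 ≈ 2.6442e-5
r - (-5384 - 1*14212) = 1/37819 - (-5384 - 1*14212) = 1/37819 - (-5384 - 14212) = 1/37819 - 1*(-19596) = 1/37819 + 19596 = 741101125/37819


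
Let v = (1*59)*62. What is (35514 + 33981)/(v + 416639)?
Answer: 23165/140099 ≈ 0.16535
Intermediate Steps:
v = 3658 (v = 59*62 = 3658)
(35514 + 33981)/(v + 416639) = (35514 + 33981)/(3658 + 416639) = 69495/420297 = 69495*(1/420297) = 23165/140099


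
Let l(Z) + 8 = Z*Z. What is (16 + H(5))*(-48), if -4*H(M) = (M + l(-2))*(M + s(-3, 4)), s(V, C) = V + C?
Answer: -696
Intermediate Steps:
s(V, C) = C + V
l(Z) = -8 + Z**2 (l(Z) = -8 + Z*Z = -8 + Z**2)
H(M) = -(1 + M)*(-4 + M)/4 (H(M) = -(M + (-8 + (-2)**2))*(M + (4 - 3))/4 = -(M + (-8 + 4))*(M + 1)/4 = -(M - 4)*(1 + M)/4 = -(-4 + M)*(1 + M)/4 = -(1 + M)*(-4 + M)/4)
(16 + H(5))*(-48) = (16 + (1 - 1/4*5**2 + (3/4)*5))*(-48) = (16 + (1 - 1/4*25 + 15/4))*(-48) = (16 + (1 - 25/4 + 15/4))*(-48) = (16 - 3/2)*(-48) = (29/2)*(-48) = -696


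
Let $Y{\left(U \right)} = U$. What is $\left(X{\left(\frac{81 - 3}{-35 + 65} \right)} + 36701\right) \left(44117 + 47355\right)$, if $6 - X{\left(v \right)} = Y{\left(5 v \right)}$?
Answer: $3356473568$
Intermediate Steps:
$X{\left(v \right)} = 6 - 5 v$
$\left(X{\left(\frac{81 - 3}{-35 + 65} \right)} + 36701\right) \left(44117 + 47355\right) = \left(\left(6 - 5 \frac{81 - 3}{-35 + 65}\right) + 36701\right) \left(44117 + 47355\right) = \left(\left(6 - 5 \cdot \frac{78}{30}\right) + 36701\right) 91472 = \left(\left(6 - 5 \cdot 78 \cdot \frac{1}{30}\right) + 36701\right) 91472 = \left(\left(6 - 13\right) + 36701\right) 91472 = \left(-7 + 36701\right) 91472 = 36694 \cdot 91472 = 3356473568$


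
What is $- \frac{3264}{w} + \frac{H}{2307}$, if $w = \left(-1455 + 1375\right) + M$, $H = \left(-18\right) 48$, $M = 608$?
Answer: $- \frac{55460}{8459} \approx -6.5563$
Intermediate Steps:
$H = -864$
$w = 528$ ($w = \left(-1455 + 1375\right) + 608 = -80 + 608 = 528$)
$- \frac{3264}{w} + \frac{H}{2307} = - \frac{3264}{528} - \frac{864}{2307} = \left(-3264\right) \frac{1}{528} - \frac{288}{769} = - \frac{68}{11} - \frac{288}{769} = - \frac{55460}{8459}$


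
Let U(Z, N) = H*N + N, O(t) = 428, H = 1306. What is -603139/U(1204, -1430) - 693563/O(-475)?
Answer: -648009019569/399968140 ≈ -1620.2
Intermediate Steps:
U(Z, N) = 1307*N (U(Z, N) = 1306*N + N = 1307*N)
-603139/U(1204, -1430) - 693563/O(-475) = -603139/(1307*(-1430)) - 693563/428 = -603139/(-1869010) - 693563*1/428 = -603139*(-1/1869010) - 693563/428 = 603139/1869010 - 693563/428 = -648009019569/399968140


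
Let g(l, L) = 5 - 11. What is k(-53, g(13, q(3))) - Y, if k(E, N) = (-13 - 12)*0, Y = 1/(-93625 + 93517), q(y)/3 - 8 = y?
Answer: 1/108 ≈ 0.0092593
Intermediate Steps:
q(y) = 24 + 3*y
g(l, L) = -6
Y = -1/108 (Y = 1/(-108) = -1/108 ≈ -0.0092593)
k(E, N) = 0 (k(E, N) = -25*0 = 0)
k(-53, g(13, q(3))) - Y = 0 - 1*(-1/108) = 0 + 1/108 = 1/108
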